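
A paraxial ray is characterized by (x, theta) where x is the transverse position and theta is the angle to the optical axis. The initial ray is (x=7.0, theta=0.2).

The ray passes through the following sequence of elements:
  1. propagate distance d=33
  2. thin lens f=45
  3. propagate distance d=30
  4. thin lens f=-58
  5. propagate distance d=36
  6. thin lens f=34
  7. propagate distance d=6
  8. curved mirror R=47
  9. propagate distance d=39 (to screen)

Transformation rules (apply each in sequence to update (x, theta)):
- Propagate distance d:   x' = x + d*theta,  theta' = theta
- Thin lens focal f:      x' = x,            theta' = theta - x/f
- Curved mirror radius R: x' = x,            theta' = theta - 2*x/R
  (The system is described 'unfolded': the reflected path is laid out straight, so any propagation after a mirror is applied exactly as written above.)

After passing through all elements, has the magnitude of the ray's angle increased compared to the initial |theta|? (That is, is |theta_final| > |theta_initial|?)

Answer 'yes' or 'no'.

Answer: yes

Derivation:
Initial: x=7.0000 theta=0.2000
After 1 (propagate distance d=33): x=13.6000 theta=0.2000
After 2 (thin lens f=45): x=13.6000 theta=-23/225 (≈-0.1022)
After 3 (propagate distance d=30): x=158/15 (≈10.5333) theta=-23/225 (≈-0.1022)
After 4 (thin lens f=-58): x=158/15 (≈10.5333) theta=518/6525 (≈0.0794)
After 5 (propagate distance d=36): x=29126/2175 (≈13.3913) theta=518/6525 (≈0.0794)
After 6 (thin lens f=34): x=29126/2175 (≈13.3913) theta=-34883/110925 (≈-0.3145)
After 7 (propagate distance d=6): x=141792/12325 (≈11.5044) theta=-34883/110925 (≈-0.3145)
After 8 (curved mirror R=47): x=141792/12325 (≈11.5044) theta=-4191757/5213475 (≈-0.8040)
After 9 (propagate distance d=39 (to screen)): x=-1189661/59925 (≈-19.8525) theta=-4191757/5213475 (≈-0.8040)
|theta_initial|=0.2000 |theta_final|=4191757/5213475 (≈0.8040) -> increased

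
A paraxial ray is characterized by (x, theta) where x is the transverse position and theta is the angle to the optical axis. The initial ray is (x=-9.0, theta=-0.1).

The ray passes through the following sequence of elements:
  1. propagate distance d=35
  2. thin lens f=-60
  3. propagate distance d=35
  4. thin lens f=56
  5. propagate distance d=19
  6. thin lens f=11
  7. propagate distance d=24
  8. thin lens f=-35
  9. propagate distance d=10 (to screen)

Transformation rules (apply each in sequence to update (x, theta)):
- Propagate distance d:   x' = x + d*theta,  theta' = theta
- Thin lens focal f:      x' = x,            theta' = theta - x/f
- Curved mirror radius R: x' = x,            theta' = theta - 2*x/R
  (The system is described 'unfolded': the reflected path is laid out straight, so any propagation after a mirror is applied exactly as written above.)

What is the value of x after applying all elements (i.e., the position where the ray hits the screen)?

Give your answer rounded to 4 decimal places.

Initial: x=-9.0000 theta=-0.1000
After 1 (propagate distance d=35): x=-12.5000 theta=-0.1000
After 2 (thin lens f=-60): x=-12.5000 theta=-37/120 (≈-0.3083)
After 3 (propagate distance d=35): x=-559/24 (≈-23.2917) theta=-37/120 (≈-0.3083)
After 4 (thin lens f=56): x=-559/24 (≈-23.2917) theta=241/2240 (≈0.1076)
After 5 (propagate distance d=19): x=-142783/6720 (≈-21.2475) theta=241/2240 (≈0.1076)
After 6 (thin lens f=11): x=-142783/6720 (≈-21.2475) theta=9421/4620 (≈2.0392)
After 7 (propagate distance d=24): x=2047051/73920 (≈27.6928) theta=9421/4620 (≈2.0392)
After 8 (thin lens f=-35): x=2047051/73920 (≈27.6928) theta=2440937/862400 (≈2.8304)
After 9 (propagate distance d=10 (to screen)): x=2634089/47040 (≈55.9968) theta=2440937/862400 (≈2.8304)
Rounded to 4 decimal places: x = 55.9968

Answer: 55.9968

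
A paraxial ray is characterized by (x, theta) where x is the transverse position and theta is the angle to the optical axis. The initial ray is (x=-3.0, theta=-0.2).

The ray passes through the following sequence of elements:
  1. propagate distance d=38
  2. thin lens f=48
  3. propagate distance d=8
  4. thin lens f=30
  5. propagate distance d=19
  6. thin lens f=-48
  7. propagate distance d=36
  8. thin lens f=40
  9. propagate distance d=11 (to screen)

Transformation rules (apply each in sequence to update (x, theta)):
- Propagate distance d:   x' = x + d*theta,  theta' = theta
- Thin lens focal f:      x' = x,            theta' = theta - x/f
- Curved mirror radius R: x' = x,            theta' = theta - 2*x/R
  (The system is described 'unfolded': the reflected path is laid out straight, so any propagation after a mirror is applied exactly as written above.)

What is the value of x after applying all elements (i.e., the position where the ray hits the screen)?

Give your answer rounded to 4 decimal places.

Initial: x=-3.0000 theta=-0.2000
After 1 (propagate distance d=38): x=-10.6000 theta=-0.2000
After 2 (thin lens f=48): x=-10.6000 theta=1/48 (≈0.0208)
After 3 (propagate distance d=8): x=-313/30 (≈-10.4333) theta=1/48 (≈0.0208)
After 4 (thin lens f=30): x=-313/30 (≈-10.4333) theta=1327/3600 (≈0.3686)
After 5 (propagate distance d=19): x=-12347/3600 (≈-3.4297) theta=1327/3600 (≈0.3686)
After 6 (thin lens f=-48): x=-12347/3600 (≈-3.4297) theta=51349/172800 (≈0.2972)
After 7 (propagate distance d=36): x=104659/14400 (≈7.2680) theta=51349/172800 (≈0.2972)
After 8 (thin lens f=40): x=104659/14400 (≈7.2680) theta=199513/1728000 (≈0.1155)
After 9 (propagate distance d=11 (to screen)): x=14753723/1728000 (≈8.5380) theta=199513/1728000 (≈0.1155)
Rounded to 4 decimal places: x = 8.5380

Answer: 8.5380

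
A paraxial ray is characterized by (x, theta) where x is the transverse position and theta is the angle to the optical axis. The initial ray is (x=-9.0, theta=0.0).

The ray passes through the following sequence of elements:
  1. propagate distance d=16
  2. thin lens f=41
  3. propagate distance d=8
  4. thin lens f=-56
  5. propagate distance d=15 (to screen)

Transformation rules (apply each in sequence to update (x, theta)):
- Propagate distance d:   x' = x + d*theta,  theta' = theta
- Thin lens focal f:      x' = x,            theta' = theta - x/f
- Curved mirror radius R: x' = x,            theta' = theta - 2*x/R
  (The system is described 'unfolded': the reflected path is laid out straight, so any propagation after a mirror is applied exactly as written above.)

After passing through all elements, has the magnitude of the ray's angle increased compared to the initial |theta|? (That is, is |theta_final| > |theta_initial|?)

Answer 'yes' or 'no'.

Initial: x=-9.0000 theta=0.0000
After 1 (propagate distance d=16): x=-9.0000 theta=0.0000
After 2 (thin lens f=41): x=-9.0000 theta=9/41 (≈0.2195)
After 3 (propagate distance d=8): x=-297/41 (≈-7.2439) theta=9/41 (≈0.2195)
After 4 (thin lens f=-56): x=-297/41 (≈-7.2439) theta=207/2296 (≈0.0902)
After 5 (propagate distance d=15 (to screen)): x=-13527/2296 (≈-5.8916) theta=207/2296 (≈0.0902)
|theta_initial|=0.0000 |theta_final|=207/2296 (≈0.0902) -> increased

Answer: yes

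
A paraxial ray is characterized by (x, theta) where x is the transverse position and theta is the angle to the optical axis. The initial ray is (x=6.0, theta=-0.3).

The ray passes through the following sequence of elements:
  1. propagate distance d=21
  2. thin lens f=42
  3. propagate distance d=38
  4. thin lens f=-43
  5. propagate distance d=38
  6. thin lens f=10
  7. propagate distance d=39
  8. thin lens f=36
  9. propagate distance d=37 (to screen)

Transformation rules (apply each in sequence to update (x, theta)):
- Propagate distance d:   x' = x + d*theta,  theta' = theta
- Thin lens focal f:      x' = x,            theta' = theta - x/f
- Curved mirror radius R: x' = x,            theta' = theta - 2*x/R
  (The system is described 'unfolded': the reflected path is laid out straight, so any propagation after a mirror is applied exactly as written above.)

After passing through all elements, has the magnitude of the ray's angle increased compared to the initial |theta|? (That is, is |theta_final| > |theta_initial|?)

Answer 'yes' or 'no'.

Answer: yes

Derivation:
Initial: x=6.0000 theta=-0.3000
After 1 (propagate distance d=21): x=-0.3000 theta=-0.3000
After 2 (thin lens f=42): x=-0.3000 theta=-41/140 (≈-0.2929)
After 3 (propagate distance d=38): x=-80/7 (≈-11.4286) theta=-41/140 (≈-0.2929)
After 4 (thin lens f=-43): x=-80/7 (≈-11.4286) theta=-3363/6020 (≈-0.5586)
After 5 (propagate distance d=38): x=-98297/3010 (≈-32.6568) theta=-3363/6020 (≈-0.5586)
After 6 (thin lens f=10): x=-98297/3010 (≈-32.6568) theta=40741/15050 (≈2.7070)
After 7 (propagate distance d=39): x=548707/7525 (≈72.9179) theta=40741/15050 (≈2.7070)
After 8 (thin lens f=36): x=548707/7525 (≈72.9179) theta=184631/270900 (≈0.6815)
After 9 (propagate distance d=37 (to screen)): x=26584799/270900 (≈98.1351) theta=184631/270900 (≈0.6815)
|theta_initial|=0.3000 |theta_final|=184631/270900 (≈0.6815) -> increased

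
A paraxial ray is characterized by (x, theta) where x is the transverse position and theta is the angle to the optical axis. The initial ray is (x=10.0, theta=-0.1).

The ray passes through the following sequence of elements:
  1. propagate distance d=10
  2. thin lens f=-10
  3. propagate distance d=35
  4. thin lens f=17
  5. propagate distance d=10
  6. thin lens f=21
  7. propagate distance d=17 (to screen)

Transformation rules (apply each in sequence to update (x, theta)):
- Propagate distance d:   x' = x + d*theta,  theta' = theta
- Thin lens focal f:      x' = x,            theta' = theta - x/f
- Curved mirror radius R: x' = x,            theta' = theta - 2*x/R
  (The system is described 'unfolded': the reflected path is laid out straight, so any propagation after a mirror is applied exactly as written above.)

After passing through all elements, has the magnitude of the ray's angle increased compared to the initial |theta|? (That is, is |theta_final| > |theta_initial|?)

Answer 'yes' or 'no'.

Answer: yes

Derivation:
Initial: x=10.0000 theta=-0.1000
After 1 (propagate distance d=10): x=9.0000 theta=-0.1000
After 2 (thin lens f=-10): x=9.0000 theta=0.8000
After 3 (propagate distance d=35): x=37.0000 theta=0.8000
After 4 (thin lens f=17): x=37.0000 theta=-117/85 (≈-1.3765)
After 5 (propagate distance d=10): x=395/17 (≈23.2353) theta=-117/85 (≈-1.3765)
After 6 (thin lens f=21): x=395/17 (≈23.2353) theta=-4432/1785 (≈-2.4829)
After 7 (propagate distance d=17 (to screen)): x=-33869/1785 (≈-18.9742) theta=-4432/1785 (≈-2.4829)
|theta_initial|=0.1000 |theta_final|=4432/1785 (≈2.4829) -> increased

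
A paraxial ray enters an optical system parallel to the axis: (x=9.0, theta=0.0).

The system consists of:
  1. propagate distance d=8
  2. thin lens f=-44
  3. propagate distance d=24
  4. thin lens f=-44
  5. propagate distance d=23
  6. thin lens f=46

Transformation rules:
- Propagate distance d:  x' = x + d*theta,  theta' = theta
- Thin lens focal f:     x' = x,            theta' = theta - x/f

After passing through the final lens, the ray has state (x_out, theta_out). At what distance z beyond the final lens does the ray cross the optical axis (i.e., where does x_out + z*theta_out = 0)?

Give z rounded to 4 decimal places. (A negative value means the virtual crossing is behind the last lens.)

Initial: x=9.0000 theta=0.0000
After 1 (propagate distance d=8): x=9.0000 theta=0.0000
After 2 (thin lens f=-44): x=9.0000 theta=9/44 (≈0.2045)
After 3 (propagate distance d=24): x=153/11 (≈13.9091) theta=9/44 (≈0.2045)
After 4 (thin lens f=-44): x=153/11 (≈13.9091) theta=63/121 (≈0.5207)
After 5 (propagate distance d=23): x=3132/121 (≈25.8843) theta=63/121 (≈0.5207)
After 6 (thin lens f=46): x=3132/121 (≈25.8843) theta=-117/2783 (≈-0.0420)
z_focus = -x_out/theta_out = -(3132/121)/(-117/2783) = 8004/13 ≈ 615.6923
Rounded to 4 decimal places: z = 615.6923

Answer: 615.6923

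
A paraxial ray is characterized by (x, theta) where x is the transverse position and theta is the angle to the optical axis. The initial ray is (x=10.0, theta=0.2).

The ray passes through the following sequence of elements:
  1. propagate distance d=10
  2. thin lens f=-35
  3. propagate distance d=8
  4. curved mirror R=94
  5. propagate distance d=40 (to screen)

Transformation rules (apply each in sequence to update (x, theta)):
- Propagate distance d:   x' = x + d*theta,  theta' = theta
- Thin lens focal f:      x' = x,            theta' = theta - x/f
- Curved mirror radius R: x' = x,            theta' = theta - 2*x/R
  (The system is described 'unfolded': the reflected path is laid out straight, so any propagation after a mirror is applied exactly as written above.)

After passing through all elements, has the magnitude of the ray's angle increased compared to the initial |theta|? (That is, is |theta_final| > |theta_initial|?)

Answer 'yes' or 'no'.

Answer: no

Derivation:
Initial: x=10.0000 theta=0.2000
After 1 (propagate distance d=10): x=12.0000 theta=0.2000
After 2 (thin lens f=-35): x=12.0000 theta=19/35 (≈0.5429)
After 3 (propagate distance d=8): x=572/35 (≈16.3429) theta=19/35 (≈0.5429)
After 4 (curved mirror R=94): x=572/35 (≈16.3429) theta=321/1645 (≈0.1951)
After 5 (propagate distance d=40 (to screen)): x=39724/1645 (≈24.1483) theta=321/1645 (≈0.1951)
|theta_initial|=0.2000 |theta_final|=321/1645 (≈0.1951) -> not increased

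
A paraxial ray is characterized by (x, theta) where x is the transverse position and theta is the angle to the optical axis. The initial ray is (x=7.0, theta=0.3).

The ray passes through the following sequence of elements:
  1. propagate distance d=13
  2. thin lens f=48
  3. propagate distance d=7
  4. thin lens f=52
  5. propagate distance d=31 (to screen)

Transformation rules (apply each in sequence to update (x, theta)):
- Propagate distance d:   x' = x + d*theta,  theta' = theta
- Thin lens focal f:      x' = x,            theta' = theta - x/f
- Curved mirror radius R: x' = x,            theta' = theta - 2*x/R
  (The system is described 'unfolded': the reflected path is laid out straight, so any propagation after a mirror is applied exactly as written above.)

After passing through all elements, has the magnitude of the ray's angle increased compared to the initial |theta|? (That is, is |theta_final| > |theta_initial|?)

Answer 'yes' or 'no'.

Answer: no

Derivation:
Initial: x=7.0000 theta=0.3000
After 1 (propagate distance d=13): x=10.9000 theta=0.3000
After 2 (thin lens f=48): x=10.9000 theta=7/96 (≈0.0729)
After 3 (propagate distance d=7): x=5477/480 (≈11.4104) theta=7/96 (≈0.0729)
After 4 (thin lens f=52): x=5477/480 (≈11.4104) theta=-1219/8320 (≈-0.1465)
After 5 (propagate distance d=31 (to screen)): x=171437/24960 (≈6.8685) theta=-1219/8320 (≈-0.1465)
|theta_initial|=0.3000 |theta_final|=1219/8320 (≈0.1465) -> not increased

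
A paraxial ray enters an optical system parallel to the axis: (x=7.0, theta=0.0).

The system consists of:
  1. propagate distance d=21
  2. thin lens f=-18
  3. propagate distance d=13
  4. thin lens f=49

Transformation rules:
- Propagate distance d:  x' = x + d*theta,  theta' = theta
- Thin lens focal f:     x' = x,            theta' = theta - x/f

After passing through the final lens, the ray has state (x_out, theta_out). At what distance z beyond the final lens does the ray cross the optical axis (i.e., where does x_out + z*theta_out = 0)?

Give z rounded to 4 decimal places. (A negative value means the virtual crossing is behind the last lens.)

Initial: x=7.0000 theta=0.0000
After 1 (propagate distance d=21): x=7.0000 theta=0.0000
After 2 (thin lens f=-18): x=7.0000 theta=7/18 (≈0.3889)
After 3 (propagate distance d=13): x=217/18 (≈12.0556) theta=7/18 (≈0.3889)
After 4 (thin lens f=49): x=217/18 (≈12.0556) theta=1/7 (≈0.1429)
z_focus = -x_out/theta_out = -(217/18)/(1/7) = -1519/18 ≈ -84.3889
Rounded to 4 decimal places: z = -84.3889

Answer: -84.3889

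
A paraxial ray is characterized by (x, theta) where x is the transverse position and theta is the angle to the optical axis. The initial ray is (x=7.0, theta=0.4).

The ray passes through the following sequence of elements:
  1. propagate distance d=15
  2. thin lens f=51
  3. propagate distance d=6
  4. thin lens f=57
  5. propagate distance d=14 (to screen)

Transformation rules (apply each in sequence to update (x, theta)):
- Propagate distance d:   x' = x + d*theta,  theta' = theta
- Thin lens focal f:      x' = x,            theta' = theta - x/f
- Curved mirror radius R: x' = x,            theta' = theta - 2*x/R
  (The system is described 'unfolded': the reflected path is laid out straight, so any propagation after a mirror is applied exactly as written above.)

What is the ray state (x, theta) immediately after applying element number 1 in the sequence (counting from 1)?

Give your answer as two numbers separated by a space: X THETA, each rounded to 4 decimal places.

Initial: x=7.0000 theta=0.4000
After 1 (propagate distance d=15): x=13.0000 theta=0.4000
Rounded to 4 decimal places: x = 13.0000, theta = 0.4000

Answer: 13.0000 0.4000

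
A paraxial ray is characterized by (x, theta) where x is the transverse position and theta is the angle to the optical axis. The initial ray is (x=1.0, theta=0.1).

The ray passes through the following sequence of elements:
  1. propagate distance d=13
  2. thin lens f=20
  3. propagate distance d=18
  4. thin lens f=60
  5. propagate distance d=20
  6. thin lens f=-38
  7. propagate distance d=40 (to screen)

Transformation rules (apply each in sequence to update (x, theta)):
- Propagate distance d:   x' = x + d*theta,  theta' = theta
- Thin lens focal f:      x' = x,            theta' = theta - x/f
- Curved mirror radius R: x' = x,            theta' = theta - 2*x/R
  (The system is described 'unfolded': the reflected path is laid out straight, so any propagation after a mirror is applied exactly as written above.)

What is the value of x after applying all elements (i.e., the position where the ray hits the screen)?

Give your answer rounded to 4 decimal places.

Answer: 0.2088

Derivation:
Initial: x=1.0000 theta=0.1000
After 1 (propagate distance d=13): x=2.3000 theta=0.1000
After 2 (thin lens f=20): x=2.3000 theta=-0.0150
After 3 (propagate distance d=18): x=2.0300 theta=-0.0150
After 4 (thin lens f=60): x=2.0300 theta=-293/6000 (≈-0.0488)
After 5 (propagate distance d=20): x=79/75 (≈1.0533) theta=-293/6000 (≈-0.0488)
After 6 (thin lens f=-38): x=79/75 (≈1.0533) theta=-2407/114000 (≈-0.0211)
After 7 (propagate distance d=40 (to screen)): x=119/570 (≈0.2088) theta=-2407/114000 (≈-0.0211)
Rounded to 4 decimal places: x = 0.2088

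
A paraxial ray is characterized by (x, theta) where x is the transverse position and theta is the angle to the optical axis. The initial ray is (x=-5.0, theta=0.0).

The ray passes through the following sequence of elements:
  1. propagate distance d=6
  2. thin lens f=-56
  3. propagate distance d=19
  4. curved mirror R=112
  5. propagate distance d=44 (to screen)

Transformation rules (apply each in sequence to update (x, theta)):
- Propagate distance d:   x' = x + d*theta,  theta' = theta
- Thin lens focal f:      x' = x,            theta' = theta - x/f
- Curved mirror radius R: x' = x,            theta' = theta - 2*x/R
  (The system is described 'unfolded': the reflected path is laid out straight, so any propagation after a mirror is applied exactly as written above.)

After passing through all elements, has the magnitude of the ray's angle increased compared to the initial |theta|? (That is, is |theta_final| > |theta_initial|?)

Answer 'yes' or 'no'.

Answer: yes

Derivation:
Initial: x=-5.0000 theta=0.0000
After 1 (propagate distance d=6): x=-5.0000 theta=0.0000
After 2 (thin lens f=-56): x=-5.0000 theta=-5/56 (≈-0.0893)
After 3 (propagate distance d=19): x=-375/56 (≈-6.6964) theta=-5/56 (≈-0.0893)
After 4 (curved mirror R=112): x=-375/56 (≈-6.6964) theta=95/3136 (≈0.0303)
After 5 (propagate distance d=44 (to screen)): x=-4205/784 (≈-5.3635) theta=95/3136 (≈0.0303)
|theta_initial|=0.0000 |theta_final|=95/3136 (≈0.0303) -> increased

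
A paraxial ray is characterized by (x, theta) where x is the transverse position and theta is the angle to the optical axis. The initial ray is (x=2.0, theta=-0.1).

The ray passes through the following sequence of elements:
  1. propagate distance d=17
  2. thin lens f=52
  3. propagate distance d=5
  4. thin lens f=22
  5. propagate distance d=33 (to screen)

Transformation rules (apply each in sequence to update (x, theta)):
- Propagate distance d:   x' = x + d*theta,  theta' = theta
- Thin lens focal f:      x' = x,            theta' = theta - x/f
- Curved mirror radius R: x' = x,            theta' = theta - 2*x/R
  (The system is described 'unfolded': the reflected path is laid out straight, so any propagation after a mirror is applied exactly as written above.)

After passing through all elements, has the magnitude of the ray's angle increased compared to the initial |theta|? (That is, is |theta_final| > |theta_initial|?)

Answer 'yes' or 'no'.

Answer: no

Derivation:
Initial: x=2.0000 theta=-0.1000
After 1 (propagate distance d=17): x=0.3000 theta=-0.1000
After 2 (thin lens f=52): x=0.3000 theta=-11/104 (≈-0.1058)
After 3 (propagate distance d=5): x=-119/520 (≈-0.2288) theta=-11/104 (≈-0.1058)
After 4 (thin lens f=22): x=-119/520 (≈-0.2288) theta=-1091/11440 (≈-0.0954)
After 5 (propagate distance d=33 (to screen)): x=-3511/1040 (≈-3.3760) theta=-1091/11440 (≈-0.0954)
|theta_initial|=0.1000 |theta_final|=1091/11440 (≈0.0954) -> not increased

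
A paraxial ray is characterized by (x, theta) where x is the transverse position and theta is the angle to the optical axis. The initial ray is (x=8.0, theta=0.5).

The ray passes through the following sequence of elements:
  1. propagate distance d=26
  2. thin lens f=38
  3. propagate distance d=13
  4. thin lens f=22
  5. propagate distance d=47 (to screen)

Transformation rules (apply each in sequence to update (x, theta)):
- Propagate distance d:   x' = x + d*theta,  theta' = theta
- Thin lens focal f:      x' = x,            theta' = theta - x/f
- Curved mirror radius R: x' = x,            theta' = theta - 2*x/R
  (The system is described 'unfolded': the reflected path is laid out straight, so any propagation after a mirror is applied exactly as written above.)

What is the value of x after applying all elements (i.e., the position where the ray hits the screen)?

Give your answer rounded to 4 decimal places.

Answer: -25.5598

Derivation:
Initial: x=8.0000 theta=0.5000
After 1 (propagate distance d=26): x=21.0000 theta=0.5000
After 2 (thin lens f=38): x=21.0000 theta=-1/19 (≈-0.0526)
After 3 (propagate distance d=13): x=386/19 (≈20.3158) theta=-1/19 (≈-0.0526)
After 4 (thin lens f=22): x=386/19 (≈20.3158) theta=-204/209 (≈-0.9761)
After 5 (propagate distance d=47 (to screen)): x=-5342/209 (≈-25.5598) theta=-204/209 (≈-0.9761)
Rounded to 4 decimal places: x = -25.5598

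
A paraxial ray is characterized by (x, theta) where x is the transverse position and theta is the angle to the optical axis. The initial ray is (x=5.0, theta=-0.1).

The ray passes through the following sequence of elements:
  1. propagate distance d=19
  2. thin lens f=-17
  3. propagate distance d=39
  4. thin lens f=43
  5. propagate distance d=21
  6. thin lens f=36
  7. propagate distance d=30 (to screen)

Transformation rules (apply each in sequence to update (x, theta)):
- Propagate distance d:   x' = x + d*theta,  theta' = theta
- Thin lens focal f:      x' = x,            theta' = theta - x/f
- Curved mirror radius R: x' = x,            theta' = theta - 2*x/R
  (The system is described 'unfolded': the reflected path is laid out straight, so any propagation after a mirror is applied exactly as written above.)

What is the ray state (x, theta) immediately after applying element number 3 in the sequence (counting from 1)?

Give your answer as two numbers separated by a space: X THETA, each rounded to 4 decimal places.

Initial: x=5.0000 theta=-0.1000
After 1 (propagate distance d=19): x=3.1000 theta=-0.1000
After 2 (thin lens f=-17): x=3.1000 theta=7/85 (≈0.0824)
After 3 (propagate distance d=39): x=1073/170 (≈6.3118) theta=7/85 (≈0.0824)
Rounded to 4 decimal places: x = 6.3118, theta = 0.0824

Answer: 6.3118 0.0824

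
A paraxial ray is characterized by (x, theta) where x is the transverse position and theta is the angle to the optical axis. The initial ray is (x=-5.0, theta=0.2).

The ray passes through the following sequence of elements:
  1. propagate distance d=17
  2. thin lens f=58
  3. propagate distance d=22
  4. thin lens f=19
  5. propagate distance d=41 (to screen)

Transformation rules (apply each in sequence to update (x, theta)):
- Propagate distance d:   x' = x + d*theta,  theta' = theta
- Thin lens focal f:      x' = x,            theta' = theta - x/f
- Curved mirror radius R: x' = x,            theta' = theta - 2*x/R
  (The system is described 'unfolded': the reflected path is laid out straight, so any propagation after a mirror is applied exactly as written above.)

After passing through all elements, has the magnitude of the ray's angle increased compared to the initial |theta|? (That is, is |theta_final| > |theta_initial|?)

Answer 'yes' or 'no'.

Initial: x=-5.0000 theta=0.2000
After 1 (propagate distance d=17): x=-1.6000 theta=0.2000
After 2 (thin lens f=58): x=-1.6000 theta=33/145 (≈0.2276)
After 3 (propagate distance d=22): x=494/145 (≈3.4069) theta=33/145 (≈0.2276)
After 4 (thin lens f=19): x=494/145 (≈3.4069) theta=7/145 (≈0.0483)
After 5 (propagate distance d=41 (to screen)): x=781/145 (≈5.3862) theta=7/145 (≈0.0483)
|theta_initial|=0.2000 |theta_final|=7/145 (≈0.0483) -> not increased

Answer: no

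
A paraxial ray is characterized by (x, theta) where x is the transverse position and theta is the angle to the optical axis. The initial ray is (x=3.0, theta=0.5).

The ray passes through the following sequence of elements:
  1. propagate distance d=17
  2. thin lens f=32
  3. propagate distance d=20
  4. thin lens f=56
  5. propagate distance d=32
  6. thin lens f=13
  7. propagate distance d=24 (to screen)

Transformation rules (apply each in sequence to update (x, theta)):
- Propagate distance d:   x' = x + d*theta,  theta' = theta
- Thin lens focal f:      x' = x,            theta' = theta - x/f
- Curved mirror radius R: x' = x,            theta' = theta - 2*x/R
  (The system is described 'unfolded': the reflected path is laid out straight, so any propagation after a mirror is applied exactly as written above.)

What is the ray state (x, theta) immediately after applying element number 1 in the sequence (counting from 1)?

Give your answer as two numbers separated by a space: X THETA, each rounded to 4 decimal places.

Answer: 11.5000 0.5000

Derivation:
Initial: x=3.0000 theta=0.5000
After 1 (propagate distance d=17): x=11.5000 theta=0.5000
Rounded to 4 decimal places: x = 11.5000, theta = 0.5000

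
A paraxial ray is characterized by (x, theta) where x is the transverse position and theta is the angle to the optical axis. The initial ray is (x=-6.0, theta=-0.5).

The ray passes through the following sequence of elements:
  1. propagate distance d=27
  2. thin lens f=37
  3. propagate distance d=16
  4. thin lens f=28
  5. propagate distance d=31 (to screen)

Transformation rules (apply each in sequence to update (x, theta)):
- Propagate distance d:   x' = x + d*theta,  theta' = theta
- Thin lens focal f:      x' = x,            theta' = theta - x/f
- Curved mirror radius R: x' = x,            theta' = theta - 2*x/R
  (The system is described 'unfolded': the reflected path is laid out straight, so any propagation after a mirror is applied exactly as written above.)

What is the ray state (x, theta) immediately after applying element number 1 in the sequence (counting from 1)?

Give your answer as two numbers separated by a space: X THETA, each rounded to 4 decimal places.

Initial: x=-6.0000 theta=-0.5000
After 1 (propagate distance d=27): x=-19.5000 theta=-0.5000
Rounded to 4 decimal places: x = -19.5000, theta = -0.5000

Answer: -19.5000 -0.5000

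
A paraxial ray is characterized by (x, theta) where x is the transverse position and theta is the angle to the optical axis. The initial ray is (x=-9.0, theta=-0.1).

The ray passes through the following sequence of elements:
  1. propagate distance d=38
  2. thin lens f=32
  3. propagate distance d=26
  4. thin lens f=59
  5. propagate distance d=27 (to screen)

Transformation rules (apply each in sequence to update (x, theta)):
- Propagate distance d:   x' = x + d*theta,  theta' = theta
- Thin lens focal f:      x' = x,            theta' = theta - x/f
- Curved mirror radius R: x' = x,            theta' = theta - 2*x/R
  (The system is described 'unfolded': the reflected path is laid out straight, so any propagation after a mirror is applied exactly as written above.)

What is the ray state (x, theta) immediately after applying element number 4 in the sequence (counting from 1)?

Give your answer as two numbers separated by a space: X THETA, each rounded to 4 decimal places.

Answer: -5.0000 0.3847

Derivation:
Initial: x=-9.0000 theta=-0.1000
After 1 (propagate distance d=38): x=-12.8000 theta=-0.1000
After 2 (thin lens f=32): x=-12.8000 theta=0.3000
After 3 (propagate distance d=26): x=-5.0000 theta=0.3000
After 4 (thin lens f=59): x=-5.0000 theta=227/590 (≈0.3847)
Rounded to 4 decimal places: x = -5.0000, theta = 0.3847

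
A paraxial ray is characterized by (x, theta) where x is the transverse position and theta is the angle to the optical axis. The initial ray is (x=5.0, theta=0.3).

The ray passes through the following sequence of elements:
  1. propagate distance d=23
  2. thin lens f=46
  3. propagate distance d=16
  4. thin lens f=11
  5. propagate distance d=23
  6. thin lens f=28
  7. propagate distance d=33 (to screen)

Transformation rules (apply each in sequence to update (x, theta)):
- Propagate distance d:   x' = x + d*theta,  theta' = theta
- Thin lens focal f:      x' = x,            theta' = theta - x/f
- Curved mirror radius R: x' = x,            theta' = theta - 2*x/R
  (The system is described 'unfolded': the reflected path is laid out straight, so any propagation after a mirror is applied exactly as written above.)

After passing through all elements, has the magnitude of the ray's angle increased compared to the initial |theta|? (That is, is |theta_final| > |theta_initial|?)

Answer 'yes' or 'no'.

Answer: yes

Derivation:
Initial: x=5.0000 theta=0.3000
After 1 (propagate distance d=23): x=11.9000 theta=0.3000
After 2 (thin lens f=46): x=11.9000 theta=19/460 (≈0.0413)
After 3 (propagate distance d=16): x=2889/230 (≈12.5609) theta=19/460 (≈0.0413)
After 4 (thin lens f=11): x=2889/230 (≈12.5609) theta=-5569/5060 (≈-1.1006)
After 5 (propagate distance d=23): x=-64529/5060 (≈-12.7528) theta=-5569/5060 (≈-1.1006)
After 6 (thin lens f=28): x=-64529/5060 (≈-12.7528) theta=-91403/141680 (≈-0.6451)
After 7 (propagate distance d=33 (to screen)): x=-4823111/141680 (≈-34.0423) theta=-91403/141680 (≈-0.6451)
|theta_initial|=0.3000 |theta_final|=91403/141680 (≈0.6451) -> increased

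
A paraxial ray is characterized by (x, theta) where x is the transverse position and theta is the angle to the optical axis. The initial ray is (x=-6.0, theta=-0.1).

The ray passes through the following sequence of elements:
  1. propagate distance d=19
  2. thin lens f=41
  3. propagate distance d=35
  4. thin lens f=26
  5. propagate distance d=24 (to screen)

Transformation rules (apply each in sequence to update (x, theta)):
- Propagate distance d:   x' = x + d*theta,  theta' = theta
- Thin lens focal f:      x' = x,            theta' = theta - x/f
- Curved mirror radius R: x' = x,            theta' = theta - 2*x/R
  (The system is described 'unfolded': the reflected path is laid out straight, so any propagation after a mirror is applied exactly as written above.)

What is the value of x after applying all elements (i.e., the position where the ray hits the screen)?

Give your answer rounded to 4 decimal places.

Initial: x=-6.0000 theta=-0.1000
After 1 (propagate distance d=19): x=-7.9000 theta=-0.1000
After 2 (thin lens f=41): x=-7.9000 theta=19/205 (≈0.0927)
After 3 (propagate distance d=35): x=-1909/410 (≈-4.6561) theta=19/205 (≈0.0927)
After 4 (thin lens f=26): x=-1909/410 (≈-4.6561) theta=2897/10660 (≈0.2718)
After 5 (propagate distance d=24 (to screen)): x=9947/5330 (≈1.8662) theta=2897/10660 (≈0.2718)
Rounded to 4 decimal places: x = 1.8662

Answer: 1.8662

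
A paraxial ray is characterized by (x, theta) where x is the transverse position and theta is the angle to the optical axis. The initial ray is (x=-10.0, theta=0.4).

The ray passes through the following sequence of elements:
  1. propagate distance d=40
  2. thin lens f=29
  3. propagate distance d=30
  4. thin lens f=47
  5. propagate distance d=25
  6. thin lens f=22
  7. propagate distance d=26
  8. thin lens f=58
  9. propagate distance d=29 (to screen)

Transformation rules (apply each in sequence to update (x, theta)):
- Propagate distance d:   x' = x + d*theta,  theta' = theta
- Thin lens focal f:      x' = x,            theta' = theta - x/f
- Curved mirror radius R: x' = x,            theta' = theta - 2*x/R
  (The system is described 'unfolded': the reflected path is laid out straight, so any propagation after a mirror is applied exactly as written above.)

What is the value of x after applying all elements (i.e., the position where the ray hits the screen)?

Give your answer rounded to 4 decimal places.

Initial: x=-10.0000 theta=0.4000
After 1 (propagate distance d=40): x=6.0000 theta=0.4000
After 2 (thin lens f=29): x=6.0000 theta=28/145 (≈0.1931)
After 3 (propagate distance d=30): x=342/29 (≈11.7931) theta=28/145 (≈0.1931)
After 4 (thin lens f=47): x=342/29 (≈11.7931) theta=-394/6815 (≈-0.0578)
After 5 (propagate distance d=25): x=14104/1363 (≈10.3478) theta=-394/6815 (≈-0.0578)
After 6 (thin lens f=22): x=14104/1363 (≈10.3478) theta=-39594/74965 (≈-0.5282)
After 7 (propagate distance d=26): x=-253724/74965 (≈-3.3846) theta=-39594/74965 (≈-0.5282)
After 8 (thin lens f=58): x=-253724/74965 (≈-3.3846) theta=-1021364/2173985 (≈-0.4698)
After 9 (propagate distance d=29 (to screen)): x=-1275088/74965 (≈-17.0091) theta=-1021364/2173985 (≈-0.4698)
Rounded to 4 decimal places: x = -17.0091

Answer: -17.0091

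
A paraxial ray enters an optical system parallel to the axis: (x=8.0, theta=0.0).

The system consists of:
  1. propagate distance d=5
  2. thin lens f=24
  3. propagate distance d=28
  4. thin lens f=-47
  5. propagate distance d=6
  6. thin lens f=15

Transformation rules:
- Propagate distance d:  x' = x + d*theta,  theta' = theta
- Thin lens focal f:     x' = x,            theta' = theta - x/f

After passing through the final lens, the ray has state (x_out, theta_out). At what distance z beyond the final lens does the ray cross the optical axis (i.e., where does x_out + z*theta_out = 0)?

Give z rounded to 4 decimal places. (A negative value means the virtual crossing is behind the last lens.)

Initial: x=8.0000 theta=0.0000
After 1 (propagate distance d=5): x=8.0000 theta=0.0000
After 2 (thin lens f=24): x=8.0000 theta=-1/3 (≈-0.3333)
After 3 (propagate distance d=28): x=-4/3 (≈-1.3333) theta=-1/3 (≈-0.3333)
After 4 (thin lens f=-47): x=-4/3 (≈-1.3333) theta=-17/47 (≈-0.3617)
After 5 (propagate distance d=6): x=-494/141 (≈-3.5035) theta=-17/47 (≈-0.3617)
After 6 (thin lens f=15): x=-494/141 (≈-3.5035) theta=-271/2115 (≈-0.1281)
z_focus = -x_out/theta_out = -(-494/141)/(-271/2115) = -7410/271 ≈ -27.3432
Rounded to 4 decimal places: z = -27.3432

Answer: -27.3432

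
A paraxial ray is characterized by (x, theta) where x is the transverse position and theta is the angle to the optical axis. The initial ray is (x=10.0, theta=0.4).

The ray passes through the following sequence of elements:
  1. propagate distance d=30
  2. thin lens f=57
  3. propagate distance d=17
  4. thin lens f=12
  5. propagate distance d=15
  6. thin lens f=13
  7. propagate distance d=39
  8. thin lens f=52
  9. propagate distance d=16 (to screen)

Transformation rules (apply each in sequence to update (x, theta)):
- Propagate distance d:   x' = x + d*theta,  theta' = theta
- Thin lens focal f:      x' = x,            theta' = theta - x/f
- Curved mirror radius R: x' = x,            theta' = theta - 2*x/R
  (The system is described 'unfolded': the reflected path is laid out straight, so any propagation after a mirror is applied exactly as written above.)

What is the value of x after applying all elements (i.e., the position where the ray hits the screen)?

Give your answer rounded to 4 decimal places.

Answer: -65.0948

Derivation:
Initial: x=10.0000 theta=0.4000
After 1 (propagate distance d=30): x=22.0000 theta=0.4000
After 2 (thin lens f=57): x=22.0000 theta=4/285 (≈0.0140)
After 3 (propagate distance d=17): x=6338/285 (≈22.2386) theta=4/285 (≈0.0140)
After 4 (thin lens f=12): x=6338/285 (≈22.2386) theta=-629/342 (≈-1.8392)
After 5 (propagate distance d=15): x=-3049/570 (≈-5.3491) theta=-629/342 (≈-1.8392)
After 6 (thin lens f=13): x=-3049/570 (≈-5.3491) theta=-15869/11115 (≈-1.4277)
After 7 (propagate distance d=39): x=-34787/570 (≈-61.0298) theta=-15869/11115 (≈-1.4277)
After 8 (thin lens f=52): x=-34787/570 (≈-61.0298) theta=-1189/4680 (≈-0.2541)
After 9 (propagate distance d=16 (to screen)): x=-1447057/22230 (≈-65.0948) theta=-1189/4680 (≈-0.2541)
Rounded to 4 decimal places: x = -65.0948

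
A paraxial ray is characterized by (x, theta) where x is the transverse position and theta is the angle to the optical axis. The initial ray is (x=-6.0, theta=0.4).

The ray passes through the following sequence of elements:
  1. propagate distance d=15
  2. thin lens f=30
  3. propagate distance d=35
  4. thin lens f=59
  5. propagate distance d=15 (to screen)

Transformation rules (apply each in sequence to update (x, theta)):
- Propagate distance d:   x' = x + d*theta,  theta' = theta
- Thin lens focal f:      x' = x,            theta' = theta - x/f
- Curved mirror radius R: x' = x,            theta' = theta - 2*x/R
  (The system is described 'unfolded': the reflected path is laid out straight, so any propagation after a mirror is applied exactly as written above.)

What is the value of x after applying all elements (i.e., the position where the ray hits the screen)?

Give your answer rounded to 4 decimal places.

Initial: x=-6.0000 theta=0.4000
After 1 (propagate distance d=15): x=0.0000 theta=0.4000
After 2 (thin lens f=30): x=0.0000 theta=0.4000
After 3 (propagate distance d=35): x=14.0000 theta=0.4000
After 4 (thin lens f=59): x=14.0000 theta=48/295 (≈0.1627)
After 5 (propagate distance d=15 (to screen)): x=970/59 (≈16.4407) theta=48/295 (≈0.1627)
Rounded to 4 decimal places: x = 16.4407

Answer: 16.4407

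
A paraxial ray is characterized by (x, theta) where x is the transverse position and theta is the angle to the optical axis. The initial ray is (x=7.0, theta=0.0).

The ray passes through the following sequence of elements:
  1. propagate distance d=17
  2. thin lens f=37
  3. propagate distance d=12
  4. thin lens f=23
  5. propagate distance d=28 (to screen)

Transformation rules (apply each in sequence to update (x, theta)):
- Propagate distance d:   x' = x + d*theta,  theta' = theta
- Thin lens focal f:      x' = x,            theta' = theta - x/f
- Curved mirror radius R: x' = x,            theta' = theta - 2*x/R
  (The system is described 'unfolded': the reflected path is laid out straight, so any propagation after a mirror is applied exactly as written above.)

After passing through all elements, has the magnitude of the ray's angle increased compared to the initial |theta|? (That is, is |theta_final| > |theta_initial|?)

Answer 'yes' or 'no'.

Answer: yes

Derivation:
Initial: x=7.0000 theta=0.0000
After 1 (propagate distance d=17): x=7.0000 theta=0.0000
After 2 (thin lens f=37): x=7.0000 theta=-7/37 (≈-0.1892)
After 3 (propagate distance d=12): x=175/37 (≈4.7297) theta=-7/37 (≈-0.1892)
After 4 (thin lens f=23): x=175/37 (≈4.7297) theta=-336/851 (≈-0.3948)
After 5 (propagate distance d=28 (to screen)): x=-5383/851 (≈-6.3255) theta=-336/851 (≈-0.3948)
|theta_initial|=0.0000 |theta_final|=336/851 (≈0.3948) -> increased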